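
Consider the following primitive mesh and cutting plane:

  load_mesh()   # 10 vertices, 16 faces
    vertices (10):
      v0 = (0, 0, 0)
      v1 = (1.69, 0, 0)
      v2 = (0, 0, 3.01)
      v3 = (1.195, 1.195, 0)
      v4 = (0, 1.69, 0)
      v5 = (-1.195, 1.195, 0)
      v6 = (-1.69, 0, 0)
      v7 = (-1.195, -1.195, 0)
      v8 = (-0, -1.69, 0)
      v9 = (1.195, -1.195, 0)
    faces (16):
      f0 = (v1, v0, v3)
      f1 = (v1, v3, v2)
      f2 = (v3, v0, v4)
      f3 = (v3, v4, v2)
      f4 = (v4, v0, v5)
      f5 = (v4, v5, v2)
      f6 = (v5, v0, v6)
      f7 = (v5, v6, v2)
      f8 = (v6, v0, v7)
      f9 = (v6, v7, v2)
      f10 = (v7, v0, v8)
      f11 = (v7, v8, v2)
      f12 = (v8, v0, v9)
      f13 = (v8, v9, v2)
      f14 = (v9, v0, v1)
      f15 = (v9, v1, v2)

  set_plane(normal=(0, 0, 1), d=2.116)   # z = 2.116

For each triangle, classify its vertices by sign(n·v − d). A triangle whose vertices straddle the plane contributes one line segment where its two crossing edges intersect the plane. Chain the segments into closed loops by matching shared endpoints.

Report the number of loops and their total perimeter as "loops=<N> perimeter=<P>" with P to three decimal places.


loops=1 perimeter=3.073

Straddling triangles (8 of 16):
  (v1,v3,v2) [--+] → (0.354927, 0.354927, 2.116)–(0.501947, 0, 2.116)  len=0.3842
  (v3,v4,v2) [--+] → (0, 0.501947, 2.116)–(0.354927, 0.354927, 2.116)  len=0.3842
  (v4,v5,v2) [--+] → (-0.354927, 0.354927, 2.116)–(0, 0.501947, 2.116)  len=0.3842
  (v5,v6,v2) [--+] → (-0.501947, 0, 2.116)–(-0.354927, 0.354927, 2.116)  len=0.3842
  (v6,v7,v2) [--+] → (-0.354927, -0.354927, 2.116)–(-0.501947, 0, 2.116)  len=0.3842
  (v7,v8,v2) [--+] → (0, -0.501947, 2.116)–(-0.354927, -0.354927, 2.116)  len=0.3842
  (v8,v9,v2) [--+] → (0.354927, -0.354927, 2.116)–(0, -0.501947, 2.116)  len=0.3842
  (v9,v1,v2) [--+] → (0.501947, 0, 2.116)–(0.354927, -0.354927, 2.116)  len=0.3842

Chained into 1 loop(s):
  loop 1: 8 segments, perimeter = 3.0734
Total perimeter = 3.073


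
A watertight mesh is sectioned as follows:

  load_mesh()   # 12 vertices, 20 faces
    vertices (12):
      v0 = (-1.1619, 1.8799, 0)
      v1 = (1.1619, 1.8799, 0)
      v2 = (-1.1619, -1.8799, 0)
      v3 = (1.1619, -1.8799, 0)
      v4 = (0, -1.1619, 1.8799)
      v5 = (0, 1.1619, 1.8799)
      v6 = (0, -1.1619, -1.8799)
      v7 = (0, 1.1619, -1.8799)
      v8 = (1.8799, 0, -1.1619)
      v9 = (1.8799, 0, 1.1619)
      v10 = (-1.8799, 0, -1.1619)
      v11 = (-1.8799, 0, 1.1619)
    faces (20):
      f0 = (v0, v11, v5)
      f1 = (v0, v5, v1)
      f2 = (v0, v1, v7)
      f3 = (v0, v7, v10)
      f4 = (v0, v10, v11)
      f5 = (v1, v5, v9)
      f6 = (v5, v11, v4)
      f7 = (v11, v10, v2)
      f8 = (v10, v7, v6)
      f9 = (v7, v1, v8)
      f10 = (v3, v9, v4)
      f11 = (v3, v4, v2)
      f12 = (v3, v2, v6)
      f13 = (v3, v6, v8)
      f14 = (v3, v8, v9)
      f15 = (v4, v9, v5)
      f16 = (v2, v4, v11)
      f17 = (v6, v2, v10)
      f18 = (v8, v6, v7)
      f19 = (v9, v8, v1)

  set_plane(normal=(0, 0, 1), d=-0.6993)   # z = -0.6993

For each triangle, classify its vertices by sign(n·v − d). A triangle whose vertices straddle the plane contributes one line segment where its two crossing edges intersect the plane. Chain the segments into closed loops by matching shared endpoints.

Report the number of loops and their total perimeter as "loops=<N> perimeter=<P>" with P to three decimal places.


loops=1 perimeter=11.013

Straddling triangles (10 of 20):
  (v0,v1,v7) [++-] → (0.729687, 1.61281, -0.6993)–(-0.729687, 1.61281, -0.6993)  len=1.4594
  (v0,v7,v10) [+--] → (-0.729687, 1.61281, -0.6993)–(-1.59403, 0.748465, -0.6993)  len=1.2224
  (v0,v10,v11) [+-+] → (-1.59403, 0.748465, -0.6993)–(-1.8799, 0, -0.6993)  len=0.8012
  (v11,v10,v2) [+-+] → (-1.8799, 0, -0.6993)–(-1.59403, -0.748465, -0.6993)  len=0.8012
  (v7,v1,v8) [-+-] → (0.729687, 1.61281, -0.6993)–(1.59403, 0.748465, -0.6993)  len=1.2224
  (v3,v2,v6) [++-] → (-0.729687, -1.61281, -0.6993)–(0.729687, -1.61281, -0.6993)  len=1.4594
  (v3,v6,v8) [+--] → (0.729687, -1.61281, -0.6993)–(1.59403, -0.748465, -0.6993)  len=1.2224
  (v3,v8,v9) [+-+] → (1.59403, -0.748465, -0.6993)–(1.8799, 0, -0.6993)  len=0.8012
  (v6,v2,v10) [-+-] → (-0.729687, -1.61281, -0.6993)–(-1.59403, -0.748465, -0.6993)  len=1.2224
  (v9,v8,v1) [+-+] → (1.8799, 0, -0.6993)–(1.59403, 0.748465, -0.6993)  len=0.8012

Chained into 1 loop(s):
  loop 1: 10 segments, perimeter = 11.0130
Total perimeter = 11.013


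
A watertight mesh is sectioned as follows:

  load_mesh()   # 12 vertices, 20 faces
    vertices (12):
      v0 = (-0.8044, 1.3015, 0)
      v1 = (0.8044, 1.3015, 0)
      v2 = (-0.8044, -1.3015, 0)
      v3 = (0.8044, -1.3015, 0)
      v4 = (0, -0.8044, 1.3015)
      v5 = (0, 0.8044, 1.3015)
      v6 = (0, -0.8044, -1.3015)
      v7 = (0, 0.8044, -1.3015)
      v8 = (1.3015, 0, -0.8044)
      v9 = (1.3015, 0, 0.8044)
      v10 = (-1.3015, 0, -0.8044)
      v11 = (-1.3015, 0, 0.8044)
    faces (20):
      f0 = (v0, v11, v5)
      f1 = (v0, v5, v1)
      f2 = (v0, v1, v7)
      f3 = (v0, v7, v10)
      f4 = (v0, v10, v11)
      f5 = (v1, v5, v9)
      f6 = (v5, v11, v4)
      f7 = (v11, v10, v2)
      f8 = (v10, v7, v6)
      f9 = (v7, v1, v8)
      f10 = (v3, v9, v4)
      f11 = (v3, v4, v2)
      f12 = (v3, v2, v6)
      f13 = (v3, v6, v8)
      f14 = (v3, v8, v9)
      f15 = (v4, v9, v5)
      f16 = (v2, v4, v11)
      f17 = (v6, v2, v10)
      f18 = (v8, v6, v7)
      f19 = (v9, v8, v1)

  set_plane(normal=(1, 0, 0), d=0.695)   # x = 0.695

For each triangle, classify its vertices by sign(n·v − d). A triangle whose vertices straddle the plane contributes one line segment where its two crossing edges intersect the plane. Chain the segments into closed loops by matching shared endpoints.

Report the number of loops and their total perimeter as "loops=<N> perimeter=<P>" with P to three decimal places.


Straddling triangles (10 of 20):
  (v0,v5,v1) [--+] → (0.695, 1.23389, 0.177007)–(0.695, 1.3015, 0)  len=0.1895
  (v0,v1,v7) [-+-] → (0.695, 1.3015, 0)–(0.695, 1.23389, -0.177007)  len=0.1895
  (v1,v5,v9) [+-+] → (0.695, 1.23389, 0.177007)–(0.695, 0.374851, 1.03605)  len=1.2149
  (v7,v1,v8) [-++] → (0.695, 1.23389, -0.177007)–(0.695, 0.374851, -1.03605)  len=1.2149
  (v3,v9,v4) [++-] → (0.695, -0.374851, 1.03605)–(0.695, -1.23389, 0.177007)  len=1.2149
  (v3,v4,v2) [+--] → (0.695, -1.23389, 0.177007)–(0.695, -1.3015, 0)  len=0.1895
  (v3,v2,v6) [+--] → (0.695, -1.3015, 0)–(0.695, -1.23389, -0.177007)  len=0.1895
  (v3,v6,v8) [+-+] → (0.695, -1.23389, -0.177007)–(0.695, -0.374851, -1.03605)  len=1.2149
  (v4,v9,v5) [-+-] → (0.695, -0.374851, 1.03605)–(0.695, 0.374851, 1.03605)  len=0.7497
  (v8,v6,v7) [+--] → (0.695, -0.374851, -1.03605)–(0.695, 0.374851, -1.03605)  len=0.7497

Chained into 1 loop(s):
  loop 1: 10 segments, perimeter = 7.1168
Total perimeter = 7.117

loops=1 perimeter=7.117


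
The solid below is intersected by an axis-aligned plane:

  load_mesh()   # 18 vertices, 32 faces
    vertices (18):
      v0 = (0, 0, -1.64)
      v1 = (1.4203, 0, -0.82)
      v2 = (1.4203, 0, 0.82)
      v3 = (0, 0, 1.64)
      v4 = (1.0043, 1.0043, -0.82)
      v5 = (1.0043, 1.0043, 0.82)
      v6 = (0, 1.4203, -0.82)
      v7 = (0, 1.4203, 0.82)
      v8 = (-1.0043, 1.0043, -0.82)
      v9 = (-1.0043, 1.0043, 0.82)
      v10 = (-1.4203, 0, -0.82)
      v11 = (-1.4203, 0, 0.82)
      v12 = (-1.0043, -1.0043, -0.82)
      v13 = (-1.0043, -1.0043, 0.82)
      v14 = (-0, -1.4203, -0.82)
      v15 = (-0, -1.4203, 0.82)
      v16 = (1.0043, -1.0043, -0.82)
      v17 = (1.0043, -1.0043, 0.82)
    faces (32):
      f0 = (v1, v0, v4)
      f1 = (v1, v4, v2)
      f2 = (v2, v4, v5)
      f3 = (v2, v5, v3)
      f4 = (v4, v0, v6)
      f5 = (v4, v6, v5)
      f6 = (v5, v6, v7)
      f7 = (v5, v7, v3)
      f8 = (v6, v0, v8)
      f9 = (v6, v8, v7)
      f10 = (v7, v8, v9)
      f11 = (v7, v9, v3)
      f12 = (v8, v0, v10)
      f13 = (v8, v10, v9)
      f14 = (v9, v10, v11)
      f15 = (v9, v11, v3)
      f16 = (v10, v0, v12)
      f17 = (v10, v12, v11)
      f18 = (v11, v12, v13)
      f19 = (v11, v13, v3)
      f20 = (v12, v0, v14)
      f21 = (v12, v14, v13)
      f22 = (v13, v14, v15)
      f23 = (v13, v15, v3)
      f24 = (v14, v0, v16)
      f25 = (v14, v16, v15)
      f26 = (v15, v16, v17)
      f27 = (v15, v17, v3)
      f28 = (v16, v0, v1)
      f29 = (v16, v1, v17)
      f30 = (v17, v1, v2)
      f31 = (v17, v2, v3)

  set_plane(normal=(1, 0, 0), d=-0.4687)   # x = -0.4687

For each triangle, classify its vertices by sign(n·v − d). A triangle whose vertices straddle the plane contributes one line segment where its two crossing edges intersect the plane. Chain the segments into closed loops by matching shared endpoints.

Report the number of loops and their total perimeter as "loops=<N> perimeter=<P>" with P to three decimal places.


loops=1 perimeter=8.706

Straddling triangles (12 of 32):
  (v6,v0,v8) [++-] → (-0.4687, 0.4687, -1.25731)–(-0.4687, 1.22616, -0.82)  len=0.8746
  (v6,v8,v7) [+-+] → (-0.4687, 1.22616, -0.82)–(-0.4687, 1.22616, 0.0546231)  len=0.8746
  (v7,v8,v9) [+--] → (-0.4687, 1.22616, 0.0546231)–(-0.4687, 1.22616, 0.82)  len=0.7654
  (v7,v9,v3) [+-+] → (-0.4687, 1.22616, 0.82)–(-0.4687, 0.4687, 1.25731)  len=0.8746
  (v8,v0,v10) [-+-] → (-0.4687, 0.4687, -1.25731)–(-0.4687, 0, -1.3694)  len=0.4819
  (v9,v11,v3) [--+] → (-0.4687, 0, 1.3694)–(-0.4687, 0.4687, 1.25731)  len=0.4819
  (v10,v0,v12) [-+-] → (-0.4687, 0, -1.3694)–(-0.4687, -0.4687, -1.25731)  len=0.4819
  (v11,v13,v3) [--+] → (-0.4687, -0.4687, 1.25731)–(-0.4687, 0, 1.3694)  len=0.4819
  (v12,v0,v14) [-++] → (-0.4687, -0.4687, -1.25731)–(-0.4687, -1.22616, -0.82)  len=0.8746
  (v12,v14,v13) [-+-] → (-0.4687, -1.22616, -0.82)–(-0.4687, -1.22616, -0.0546231)  len=0.7654
  (v13,v14,v15) [-++] → (-0.4687, -1.22616, -0.0546231)–(-0.4687, -1.22616, 0.82)  len=0.8746
  (v13,v15,v3) [-++] → (-0.4687, -1.22616, 0.82)–(-0.4687, -0.4687, 1.25731)  len=0.8746

Chained into 1 loop(s):
  loop 1: 12 segments, perimeter = 8.7062
Total perimeter = 8.706


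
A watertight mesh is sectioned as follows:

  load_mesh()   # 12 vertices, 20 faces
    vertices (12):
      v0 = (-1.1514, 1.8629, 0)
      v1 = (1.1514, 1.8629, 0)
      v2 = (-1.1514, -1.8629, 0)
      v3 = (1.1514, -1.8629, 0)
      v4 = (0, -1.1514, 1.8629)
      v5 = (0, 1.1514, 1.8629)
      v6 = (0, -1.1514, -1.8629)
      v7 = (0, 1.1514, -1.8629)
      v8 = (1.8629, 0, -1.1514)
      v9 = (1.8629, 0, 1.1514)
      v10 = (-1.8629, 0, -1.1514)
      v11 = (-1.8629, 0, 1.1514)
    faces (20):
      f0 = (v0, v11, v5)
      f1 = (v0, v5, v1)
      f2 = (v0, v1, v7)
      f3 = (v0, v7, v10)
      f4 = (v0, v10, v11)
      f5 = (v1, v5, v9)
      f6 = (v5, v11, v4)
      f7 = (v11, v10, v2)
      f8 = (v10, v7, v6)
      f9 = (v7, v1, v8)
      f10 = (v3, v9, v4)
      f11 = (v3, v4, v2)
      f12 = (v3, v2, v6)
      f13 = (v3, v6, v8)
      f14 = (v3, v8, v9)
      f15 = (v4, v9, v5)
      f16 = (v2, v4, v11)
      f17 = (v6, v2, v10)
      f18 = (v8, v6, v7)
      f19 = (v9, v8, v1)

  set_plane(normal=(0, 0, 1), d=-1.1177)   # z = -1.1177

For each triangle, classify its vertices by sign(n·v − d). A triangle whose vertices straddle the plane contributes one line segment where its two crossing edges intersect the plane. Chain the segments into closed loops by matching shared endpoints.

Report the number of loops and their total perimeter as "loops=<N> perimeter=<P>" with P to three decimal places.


loops=1 perimeter=9.891

Straddling triangles (10 of 20):
  (v0,v1,v7) [++-] → (0.460585, 1.43602, -1.1177)–(-0.460585, 1.43602, -1.1177)  len=0.9212
  (v0,v7,v10) [+--] → (-0.460585, 1.43602, -1.1177)–(-1.84208, 0.0545247, -1.1177)  len=1.9537
  (v0,v10,v11) [+-+] → (-1.84208, 0.0545247, -1.1177)–(-1.8629, 0, -1.1177)  len=0.0584
  (v11,v10,v2) [+-+] → (-1.8629, 0, -1.1177)–(-1.84208, -0.0545247, -1.1177)  len=0.0584
  (v7,v1,v8) [-+-] → (0.460585, 1.43602, -1.1177)–(1.84208, 0.0545247, -1.1177)  len=1.9537
  (v3,v2,v6) [++-] → (-0.460585, -1.43602, -1.1177)–(0.460585, -1.43602, -1.1177)  len=0.9212
  (v3,v6,v8) [+--] → (0.460585, -1.43602, -1.1177)–(1.84208, -0.0545247, -1.1177)  len=1.9537
  (v3,v8,v9) [+-+] → (1.84208, -0.0545247, -1.1177)–(1.8629, 0, -1.1177)  len=0.0584
  (v6,v2,v10) [-+-] → (-0.460585, -1.43602, -1.1177)–(-1.84208, -0.0545247, -1.1177)  len=1.9537
  (v9,v8,v1) [+-+] → (1.8629, 0, -1.1177)–(1.84208, 0.0545247, -1.1177)  len=0.0584

Chained into 1 loop(s):
  loop 1: 10 segments, perimeter = 9.8907
Total perimeter = 9.891


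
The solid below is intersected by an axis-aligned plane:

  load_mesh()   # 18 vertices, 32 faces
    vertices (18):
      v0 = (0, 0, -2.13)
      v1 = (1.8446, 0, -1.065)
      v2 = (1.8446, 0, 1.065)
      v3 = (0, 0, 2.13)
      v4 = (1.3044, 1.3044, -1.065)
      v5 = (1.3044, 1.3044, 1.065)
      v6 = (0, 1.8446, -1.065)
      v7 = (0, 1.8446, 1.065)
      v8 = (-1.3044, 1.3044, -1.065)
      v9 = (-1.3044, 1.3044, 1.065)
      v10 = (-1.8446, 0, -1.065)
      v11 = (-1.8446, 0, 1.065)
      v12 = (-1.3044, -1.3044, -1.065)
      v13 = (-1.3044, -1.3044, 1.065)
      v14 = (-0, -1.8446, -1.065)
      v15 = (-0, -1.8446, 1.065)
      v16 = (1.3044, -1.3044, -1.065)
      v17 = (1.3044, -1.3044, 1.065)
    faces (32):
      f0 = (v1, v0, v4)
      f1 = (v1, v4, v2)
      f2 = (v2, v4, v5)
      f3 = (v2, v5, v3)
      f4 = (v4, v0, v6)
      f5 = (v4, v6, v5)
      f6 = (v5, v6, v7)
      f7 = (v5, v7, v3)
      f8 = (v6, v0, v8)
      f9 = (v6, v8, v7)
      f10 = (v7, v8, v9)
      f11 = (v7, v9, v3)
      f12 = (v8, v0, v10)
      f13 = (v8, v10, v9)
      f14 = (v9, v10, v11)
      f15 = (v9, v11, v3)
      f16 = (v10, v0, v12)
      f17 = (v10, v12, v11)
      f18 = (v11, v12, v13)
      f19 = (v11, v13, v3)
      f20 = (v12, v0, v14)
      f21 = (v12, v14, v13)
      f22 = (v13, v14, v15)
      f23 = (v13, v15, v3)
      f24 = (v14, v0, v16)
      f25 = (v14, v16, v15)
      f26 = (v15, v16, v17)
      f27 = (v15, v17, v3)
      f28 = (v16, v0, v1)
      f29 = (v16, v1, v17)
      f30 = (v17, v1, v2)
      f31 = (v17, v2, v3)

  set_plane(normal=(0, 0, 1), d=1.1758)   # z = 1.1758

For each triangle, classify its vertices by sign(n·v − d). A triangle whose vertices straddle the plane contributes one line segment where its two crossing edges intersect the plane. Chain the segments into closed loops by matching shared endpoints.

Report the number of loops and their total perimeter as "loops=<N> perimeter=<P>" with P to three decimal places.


loops=1 perimeter=10.120

Straddling triangles (8 of 32):
  (v2,v5,v3) [--+] → (1.16869, 1.16869, 1.1758)–(1.65269, 0, 1.1758)  len=1.2650
  (v5,v7,v3) [--+] → (0, 1.65269, 1.1758)–(1.16869, 1.16869, 1.1758)  len=1.2650
  (v7,v9,v3) [--+] → (-1.16869, 1.16869, 1.1758)–(0, 1.65269, 1.1758)  len=1.2650
  (v9,v11,v3) [--+] → (-1.65269, 0, 1.1758)–(-1.16869, 1.16869, 1.1758)  len=1.2650
  (v11,v13,v3) [--+] → (-1.16869, -1.16869, 1.1758)–(-1.65269, 0, 1.1758)  len=1.2650
  (v13,v15,v3) [--+] → (0, -1.65269, 1.1758)–(-1.16869, -1.16869, 1.1758)  len=1.2650
  (v15,v17,v3) [--+] → (1.16869, -1.16869, 1.1758)–(0, -1.65269, 1.1758)  len=1.2650
  (v17,v2,v3) [--+] → (1.65269, 0, 1.1758)–(1.16869, -1.16869, 1.1758)  len=1.2650

Chained into 1 loop(s):
  loop 1: 8 segments, perimeter = 10.1196
Total perimeter = 10.120


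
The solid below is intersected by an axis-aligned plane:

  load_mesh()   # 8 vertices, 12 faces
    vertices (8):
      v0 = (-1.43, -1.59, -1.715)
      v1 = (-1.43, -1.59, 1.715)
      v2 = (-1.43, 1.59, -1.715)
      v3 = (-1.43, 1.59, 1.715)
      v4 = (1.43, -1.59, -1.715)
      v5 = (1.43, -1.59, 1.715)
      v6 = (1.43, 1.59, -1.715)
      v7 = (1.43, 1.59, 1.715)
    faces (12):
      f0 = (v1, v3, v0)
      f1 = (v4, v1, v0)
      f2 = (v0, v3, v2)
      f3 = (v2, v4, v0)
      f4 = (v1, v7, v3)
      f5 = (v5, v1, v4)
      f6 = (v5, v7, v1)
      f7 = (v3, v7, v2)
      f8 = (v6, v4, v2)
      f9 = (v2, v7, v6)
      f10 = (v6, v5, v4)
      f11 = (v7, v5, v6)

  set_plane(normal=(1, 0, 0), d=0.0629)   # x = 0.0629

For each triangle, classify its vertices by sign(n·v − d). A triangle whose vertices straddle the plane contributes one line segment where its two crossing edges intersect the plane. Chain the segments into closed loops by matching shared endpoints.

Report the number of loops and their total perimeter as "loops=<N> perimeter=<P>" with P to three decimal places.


loops=1 perimeter=13.220

Straddling triangles (8 of 12):
  (v4,v1,v0) [+--] → (0.0629, -1.59, -0.075436)–(0.0629, -1.59, -1.715)  len=1.6396
  (v2,v4,v0) [-+-] → (0.0629, -0.0699378, -1.715)–(0.0629, -1.59, -1.715)  len=1.5201
  (v1,v7,v3) [-+-] → (0.0629, 0.0699378, 1.715)–(0.0629, 1.59, 1.715)  len=1.5201
  (v5,v1,v4) [+-+] → (0.0629, -1.59, 1.715)–(0.0629, -1.59, -0.075436)  len=1.7904
  (v5,v7,v1) [++-] → (0.0629, 0.0699378, 1.715)–(0.0629, -1.59, 1.715)  len=1.6599
  (v3,v7,v2) [-+-] → (0.0629, 1.59, 1.715)–(0.0629, 1.59, 0.075436)  len=1.6396
  (v6,v4,v2) [++-] → (0.0629, -0.0699378, -1.715)–(0.0629, 1.59, -1.715)  len=1.6599
  (v2,v7,v6) [-++] → (0.0629, 1.59, 0.075436)–(0.0629, 1.59, -1.715)  len=1.7904

Chained into 1 loop(s):
  loop 1: 8 segments, perimeter = 13.2200
Total perimeter = 13.220


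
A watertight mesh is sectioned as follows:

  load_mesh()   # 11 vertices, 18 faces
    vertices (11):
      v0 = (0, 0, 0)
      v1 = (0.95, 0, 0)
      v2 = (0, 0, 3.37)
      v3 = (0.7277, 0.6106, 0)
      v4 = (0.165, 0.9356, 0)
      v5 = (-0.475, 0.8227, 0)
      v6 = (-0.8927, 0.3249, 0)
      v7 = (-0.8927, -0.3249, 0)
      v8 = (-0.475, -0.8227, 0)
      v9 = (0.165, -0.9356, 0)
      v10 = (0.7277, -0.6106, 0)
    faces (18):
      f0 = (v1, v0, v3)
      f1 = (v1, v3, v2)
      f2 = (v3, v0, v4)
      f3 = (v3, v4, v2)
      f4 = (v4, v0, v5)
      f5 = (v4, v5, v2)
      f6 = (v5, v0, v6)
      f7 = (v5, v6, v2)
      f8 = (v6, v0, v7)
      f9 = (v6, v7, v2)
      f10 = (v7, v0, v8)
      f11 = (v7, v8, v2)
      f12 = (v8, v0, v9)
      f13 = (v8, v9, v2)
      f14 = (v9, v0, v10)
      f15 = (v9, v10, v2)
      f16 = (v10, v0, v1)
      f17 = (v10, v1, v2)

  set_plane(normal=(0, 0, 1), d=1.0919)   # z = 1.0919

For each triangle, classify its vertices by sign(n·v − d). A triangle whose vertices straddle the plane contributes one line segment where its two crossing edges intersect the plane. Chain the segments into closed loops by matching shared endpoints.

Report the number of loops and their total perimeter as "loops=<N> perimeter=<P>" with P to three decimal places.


Straddling triangles (9 of 18):
  (v1,v3,v2) [--+] → (0.491921, 0.412762, 1.0919)–(0.642194, 0, 1.0919)  len=0.4393
  (v3,v4,v2) [--+] → (0.111539, 0.63246, 1.0919)–(0.491921, 0.412762, 1.0919)  len=0.4393
  (v4,v5,v2) [--+] → (-0.321097, 0.55614, 1.0919)–(0.111539, 0.63246, 1.0919)  len=0.4393
  (v5,v6,v2) [--+] → (-0.60346, 0.21963, 1.0919)–(-0.321097, 0.55614, 1.0919)  len=0.4393
  (v6,v7,v2) [--+] → (-0.60346, -0.21963, 1.0919)–(-0.60346, 0.21963, 1.0919)  len=0.4393
  (v7,v8,v2) [--+] → (-0.321097, -0.55614, 1.0919)–(-0.60346, -0.21963, 1.0919)  len=0.4393
  (v8,v9,v2) [--+] → (0.111539, -0.63246, 1.0919)–(-0.321097, -0.55614, 1.0919)  len=0.4393
  (v9,v10,v2) [--+] → (0.491921, -0.412762, 1.0919)–(0.111539, -0.63246, 1.0919)  len=0.4393
  (v10,v1,v2) [--+] → (0.642194, 0, 1.0919)–(0.491921, -0.412762, 1.0919)  len=0.4393

Chained into 1 loop(s):
  loop 1: 9 segments, perimeter = 3.9535
Total perimeter = 3.954

loops=1 perimeter=3.954


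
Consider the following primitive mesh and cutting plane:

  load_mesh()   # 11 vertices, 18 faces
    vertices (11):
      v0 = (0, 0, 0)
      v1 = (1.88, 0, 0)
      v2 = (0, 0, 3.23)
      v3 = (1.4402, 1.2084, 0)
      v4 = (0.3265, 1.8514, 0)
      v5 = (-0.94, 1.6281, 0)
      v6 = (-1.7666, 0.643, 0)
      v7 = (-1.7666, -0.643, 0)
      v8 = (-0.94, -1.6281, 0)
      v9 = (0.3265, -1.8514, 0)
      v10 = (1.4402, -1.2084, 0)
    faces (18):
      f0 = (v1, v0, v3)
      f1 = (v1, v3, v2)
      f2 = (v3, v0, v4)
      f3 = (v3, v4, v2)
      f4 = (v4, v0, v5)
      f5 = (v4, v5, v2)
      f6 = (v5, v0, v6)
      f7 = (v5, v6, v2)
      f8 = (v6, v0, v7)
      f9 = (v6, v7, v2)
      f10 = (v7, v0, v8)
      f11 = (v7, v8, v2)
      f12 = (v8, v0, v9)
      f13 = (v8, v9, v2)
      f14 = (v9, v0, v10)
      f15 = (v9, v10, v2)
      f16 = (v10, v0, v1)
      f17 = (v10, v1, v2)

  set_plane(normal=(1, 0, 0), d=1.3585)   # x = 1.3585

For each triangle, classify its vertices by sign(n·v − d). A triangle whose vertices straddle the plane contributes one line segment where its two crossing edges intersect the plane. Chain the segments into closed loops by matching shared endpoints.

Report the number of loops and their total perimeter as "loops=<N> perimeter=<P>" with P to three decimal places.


Straddling triangles (8 of 18):
  (v1,v0,v3) [+-+] → (1.3585, 0, 0)–(1.3585, 1.13985, 0)  len=1.1398
  (v1,v3,v2) [++-] → (1.3585, 1.13985, 0.183232)–(1.3585, 0, 0.895981)  len=1.3443
  (v3,v0,v4) [+--] → (1.3585, 1.13985, 0)–(1.3585, 1.25557, 0)  len=0.1157
  (v3,v4,v2) [+--] → (1.3585, 1.25557, 0)–(1.3585, 1.13985, 0.183232)  len=0.2167
  (v9,v0,v10) [--+] → (1.3585, -1.13985, 0)–(1.3585, -1.25557, 0)  len=0.1157
  (v9,v10,v2) [-+-] → (1.3585, -1.25557, 0)–(1.3585, -1.13985, 0.183232)  len=0.2167
  (v10,v0,v1) [+-+] → (1.3585, -1.13985, 0)–(1.3585, 0, 0)  len=1.1398
  (v10,v1,v2) [++-] → (1.3585, 0, 0.895981)–(1.3585, -1.13985, 0.183232)  len=1.3443

Chained into 1 loop(s):
  loop 1: 8 segments, perimeter = 5.6333
Total perimeter = 5.633

loops=1 perimeter=5.633


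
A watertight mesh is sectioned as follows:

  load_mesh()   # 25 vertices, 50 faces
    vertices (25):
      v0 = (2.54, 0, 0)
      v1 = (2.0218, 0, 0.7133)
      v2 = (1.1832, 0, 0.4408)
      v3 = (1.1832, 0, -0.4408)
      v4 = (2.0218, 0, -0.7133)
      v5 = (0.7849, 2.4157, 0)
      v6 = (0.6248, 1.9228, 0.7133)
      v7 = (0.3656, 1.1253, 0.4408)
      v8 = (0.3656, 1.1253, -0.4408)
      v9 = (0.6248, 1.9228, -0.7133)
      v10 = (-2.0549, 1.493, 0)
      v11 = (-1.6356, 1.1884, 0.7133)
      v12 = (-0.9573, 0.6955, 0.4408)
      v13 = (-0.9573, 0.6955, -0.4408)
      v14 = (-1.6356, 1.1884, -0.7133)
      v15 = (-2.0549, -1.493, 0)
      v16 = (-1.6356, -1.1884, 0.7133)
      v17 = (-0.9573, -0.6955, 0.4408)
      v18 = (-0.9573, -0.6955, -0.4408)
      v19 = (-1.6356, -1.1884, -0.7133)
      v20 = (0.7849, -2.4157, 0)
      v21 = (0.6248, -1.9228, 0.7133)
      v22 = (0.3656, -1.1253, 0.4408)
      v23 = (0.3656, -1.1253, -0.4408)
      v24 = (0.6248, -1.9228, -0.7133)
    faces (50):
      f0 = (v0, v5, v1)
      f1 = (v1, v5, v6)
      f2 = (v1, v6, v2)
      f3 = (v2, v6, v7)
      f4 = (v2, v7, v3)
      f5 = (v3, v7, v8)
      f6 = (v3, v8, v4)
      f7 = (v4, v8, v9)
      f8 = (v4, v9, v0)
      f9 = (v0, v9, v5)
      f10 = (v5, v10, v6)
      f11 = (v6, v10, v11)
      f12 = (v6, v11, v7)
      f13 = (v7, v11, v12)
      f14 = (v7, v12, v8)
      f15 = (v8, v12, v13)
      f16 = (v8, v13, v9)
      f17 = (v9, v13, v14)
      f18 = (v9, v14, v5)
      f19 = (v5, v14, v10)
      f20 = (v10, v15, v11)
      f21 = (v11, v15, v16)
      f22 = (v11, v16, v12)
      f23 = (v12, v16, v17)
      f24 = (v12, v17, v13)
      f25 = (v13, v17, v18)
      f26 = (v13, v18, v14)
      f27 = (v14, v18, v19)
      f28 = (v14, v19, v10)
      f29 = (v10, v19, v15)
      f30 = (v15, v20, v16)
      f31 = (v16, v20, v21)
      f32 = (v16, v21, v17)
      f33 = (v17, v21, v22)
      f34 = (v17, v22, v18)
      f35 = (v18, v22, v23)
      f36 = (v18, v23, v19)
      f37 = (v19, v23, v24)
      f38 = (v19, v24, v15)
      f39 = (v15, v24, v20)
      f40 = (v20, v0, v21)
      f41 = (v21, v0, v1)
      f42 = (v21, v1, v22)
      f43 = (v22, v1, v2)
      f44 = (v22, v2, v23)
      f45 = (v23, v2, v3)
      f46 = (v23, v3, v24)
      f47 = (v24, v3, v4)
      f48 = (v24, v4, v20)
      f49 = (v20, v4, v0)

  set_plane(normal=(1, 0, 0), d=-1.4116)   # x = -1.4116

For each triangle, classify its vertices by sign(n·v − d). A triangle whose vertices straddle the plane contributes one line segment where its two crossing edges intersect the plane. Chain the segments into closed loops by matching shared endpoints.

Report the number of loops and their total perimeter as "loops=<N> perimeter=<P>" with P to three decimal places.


loops=1 perimeter=8.465

Straddling triangles (18 of 50):
  (v5,v10,v6) [+-+] → (-1.4116, 1.70202, 0)–(-1.4116, 1.59618, 0.171238)  len=0.2013
  (v6,v10,v11) [+--] → (-1.4116, 1.59618, 0.171238)–(-1.4116, 1.26118, 0.7133)  len=0.6372
  (v6,v11,v7) [+-+] → (-1.4116, 1.26118, 0.7133)–(-1.4116, 1.18134, 0.682798)  len=0.0855
  (v7,v11,v12) [+-+] → (-1.4116, 1.18134, 0.682798)–(-1.4116, 1.02563, 0.62331)  len=0.1667
  (v9,v13,v14) [++-] → (-1.4116, 1.02563, -0.62331)–(-1.4116, 1.26118, -0.7133)  len=0.2522
  (v9,v14,v5) [+-+] → (-1.4116, 1.26118, -0.7133)–(-1.4116, 1.30198, -0.647289)  len=0.0776
  (v5,v14,v10) [+--] → (-1.4116, 1.30198, -0.647289)–(-1.4116, 1.70202, 0)  len=0.7609
  (v11,v16,v12) [--+] → (-1.4116, -0.566266, 0.62331)–(-1.4116, 1.02563, 0.62331)  len=1.5919
  (v12,v16,v17) [+-+] → (-1.4116, -0.566266, 0.62331)–(-1.4116, -1.02563, 0.62331)  len=0.4594
  (v13,v18,v14) [++-] → (-1.4116, 0.566266, -0.62331)–(-1.4116, 1.02563, -0.62331)  len=0.4594
  (v14,v18,v19) [-+-] → (-1.4116, 0.566266, -0.62331)–(-1.4116, -1.02563, -0.62331)  len=1.5919
  (v15,v20,v16) [-+-] → (-1.4116, -1.70202, 0)–(-1.4116, -1.30198, 0.647289)  len=0.7609
  (v16,v20,v21) [-++] → (-1.4116, -1.30198, 0.647289)–(-1.4116, -1.26118, 0.7133)  len=0.0776
  (v16,v21,v17) [-++] → (-1.4116, -1.26118, 0.7133)–(-1.4116, -1.02563, 0.62331)  len=0.2522
  (v18,v23,v19) [++-] → (-1.4116, -1.18134, -0.682798)–(-1.4116, -1.02563, -0.62331)  len=0.1667
  (v19,v23,v24) [-++] → (-1.4116, -1.18134, -0.682798)–(-1.4116, -1.26118, -0.7133)  len=0.0855
  (v19,v24,v15) [-+-] → (-1.4116, -1.26118, -0.7133)–(-1.4116, -1.59618, -0.171238)  len=0.6372
  (v15,v24,v20) [-++] → (-1.4116, -1.59618, -0.171238)–(-1.4116, -1.70202, 0)  len=0.2013

Chained into 1 loop(s):
  loop 1: 18 segments, perimeter = 8.4653
Total perimeter = 8.465


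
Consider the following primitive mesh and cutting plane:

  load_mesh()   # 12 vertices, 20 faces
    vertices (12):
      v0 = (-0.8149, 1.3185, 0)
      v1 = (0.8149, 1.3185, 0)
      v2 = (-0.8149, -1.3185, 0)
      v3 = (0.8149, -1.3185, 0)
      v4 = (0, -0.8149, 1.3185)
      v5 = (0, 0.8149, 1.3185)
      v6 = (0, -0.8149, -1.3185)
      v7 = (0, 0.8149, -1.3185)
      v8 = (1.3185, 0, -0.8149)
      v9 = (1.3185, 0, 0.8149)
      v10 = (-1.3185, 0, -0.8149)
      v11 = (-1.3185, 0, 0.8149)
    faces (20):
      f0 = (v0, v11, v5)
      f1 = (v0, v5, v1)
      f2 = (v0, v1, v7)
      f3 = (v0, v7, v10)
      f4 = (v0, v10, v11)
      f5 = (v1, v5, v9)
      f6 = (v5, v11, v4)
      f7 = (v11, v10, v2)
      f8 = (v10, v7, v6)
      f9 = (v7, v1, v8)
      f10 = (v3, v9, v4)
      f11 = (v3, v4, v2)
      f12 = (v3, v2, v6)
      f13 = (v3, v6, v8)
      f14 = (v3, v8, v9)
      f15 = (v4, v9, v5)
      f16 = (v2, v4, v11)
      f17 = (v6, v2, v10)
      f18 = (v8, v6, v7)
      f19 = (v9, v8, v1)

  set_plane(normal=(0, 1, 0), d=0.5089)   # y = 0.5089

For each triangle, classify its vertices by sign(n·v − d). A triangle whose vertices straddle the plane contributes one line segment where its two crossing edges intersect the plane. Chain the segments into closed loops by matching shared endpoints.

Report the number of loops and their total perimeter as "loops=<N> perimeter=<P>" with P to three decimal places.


Straddling triangles (10 of 20):
  (v0,v11,v5) [+-+] → (-1.12413, 0.5089, 0.500374)–(-0.495105, 0.5089, 1.1294)  len=0.8896
  (v0,v7,v10) [++-] → (-0.495105, 0.5089, -1.1294)–(-1.12413, 0.5089, -0.500374)  len=0.8896
  (v0,v10,v11) [+--] → (-1.12413, 0.5089, -0.500374)–(-1.12413, 0.5089, 0.500374)  len=1.0007
  (v1,v5,v9) [++-] → (0.495105, 0.5089, 1.1294)–(1.12413, 0.5089, 0.500374)  len=0.8896
  (v5,v11,v4) [+--] → (-0.495105, 0.5089, 1.1294)–(0, 0.5089, 1.3185)  len=0.5300
  (v10,v7,v6) [-+-] → (-0.495105, 0.5089, -1.1294)–(0, 0.5089, -1.3185)  len=0.5300
  (v7,v1,v8) [++-] → (1.12413, 0.5089, -0.500374)–(0.495105, 0.5089, -1.1294)  len=0.8896
  (v4,v9,v5) [--+] → (0.495105, 0.5089, 1.1294)–(0, 0.5089, 1.3185)  len=0.5300
  (v8,v6,v7) [--+] → (0, 0.5089, -1.3185)–(0.495105, 0.5089, -1.1294)  len=0.5300
  (v9,v8,v1) [--+] → (1.12413, 0.5089, -0.500374)–(1.12413, 0.5089, 0.500374)  len=1.0007

Chained into 1 loop(s):
  loop 1: 10 segments, perimeter = 7.6797
Total perimeter = 7.680

loops=1 perimeter=7.680


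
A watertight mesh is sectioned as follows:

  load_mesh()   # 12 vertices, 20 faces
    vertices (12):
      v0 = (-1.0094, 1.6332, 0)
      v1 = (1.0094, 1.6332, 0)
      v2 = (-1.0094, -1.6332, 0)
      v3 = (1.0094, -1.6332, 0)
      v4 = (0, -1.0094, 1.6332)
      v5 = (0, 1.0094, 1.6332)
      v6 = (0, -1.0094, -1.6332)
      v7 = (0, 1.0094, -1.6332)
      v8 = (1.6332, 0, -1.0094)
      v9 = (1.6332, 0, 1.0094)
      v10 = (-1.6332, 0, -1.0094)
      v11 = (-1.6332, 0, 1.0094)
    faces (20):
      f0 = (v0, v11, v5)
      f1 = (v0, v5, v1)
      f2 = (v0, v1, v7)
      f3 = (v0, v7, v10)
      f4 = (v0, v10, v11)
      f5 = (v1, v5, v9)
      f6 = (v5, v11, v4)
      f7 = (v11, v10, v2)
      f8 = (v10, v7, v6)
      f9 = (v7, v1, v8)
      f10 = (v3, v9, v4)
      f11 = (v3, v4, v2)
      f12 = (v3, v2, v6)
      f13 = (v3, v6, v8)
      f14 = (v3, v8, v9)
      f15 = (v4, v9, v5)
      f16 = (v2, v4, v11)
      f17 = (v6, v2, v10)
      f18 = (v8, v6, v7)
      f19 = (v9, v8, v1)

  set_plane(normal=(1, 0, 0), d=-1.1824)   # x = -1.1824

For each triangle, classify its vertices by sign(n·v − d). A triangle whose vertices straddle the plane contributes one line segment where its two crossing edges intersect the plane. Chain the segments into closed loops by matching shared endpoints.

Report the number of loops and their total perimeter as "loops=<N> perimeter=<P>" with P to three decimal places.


loops=1 perimeter=7.335

Straddling triangles (8 of 20):
  (v0,v11,v5) [+-+] → (-1.1824, 1.18026, 0.279939)–(-1.1824, 0.278617, 1.18158)  len=1.2751
  (v0,v7,v10) [++-] → (-1.1824, 0.278617, -1.18158)–(-1.1824, 1.18026, -0.279939)  len=1.2751
  (v0,v10,v11) [+--] → (-1.1824, 1.18026, -0.279939)–(-1.1824, 1.18026, 0.279939)  len=0.5599
  (v5,v11,v4) [+-+] → (-1.1824, 0.278617, 1.18158)–(-1.1824, -0.278617, 1.18158)  len=0.5572
  (v11,v10,v2) [--+] → (-1.1824, -1.18026, -0.279939)–(-1.1824, -1.18026, 0.279939)  len=0.5599
  (v10,v7,v6) [-++] → (-1.1824, 0.278617, -1.18158)–(-1.1824, -0.278617, -1.18158)  len=0.5572
  (v2,v4,v11) [++-] → (-1.1824, -0.278617, 1.18158)–(-1.1824, -1.18026, 0.279939)  len=1.2751
  (v6,v2,v10) [++-] → (-1.1824, -1.18026, -0.279939)–(-1.1824, -0.278617, -1.18158)  len=1.2751

Chained into 1 loop(s):
  loop 1: 8 segments, perimeter = 7.3347
Total perimeter = 7.335


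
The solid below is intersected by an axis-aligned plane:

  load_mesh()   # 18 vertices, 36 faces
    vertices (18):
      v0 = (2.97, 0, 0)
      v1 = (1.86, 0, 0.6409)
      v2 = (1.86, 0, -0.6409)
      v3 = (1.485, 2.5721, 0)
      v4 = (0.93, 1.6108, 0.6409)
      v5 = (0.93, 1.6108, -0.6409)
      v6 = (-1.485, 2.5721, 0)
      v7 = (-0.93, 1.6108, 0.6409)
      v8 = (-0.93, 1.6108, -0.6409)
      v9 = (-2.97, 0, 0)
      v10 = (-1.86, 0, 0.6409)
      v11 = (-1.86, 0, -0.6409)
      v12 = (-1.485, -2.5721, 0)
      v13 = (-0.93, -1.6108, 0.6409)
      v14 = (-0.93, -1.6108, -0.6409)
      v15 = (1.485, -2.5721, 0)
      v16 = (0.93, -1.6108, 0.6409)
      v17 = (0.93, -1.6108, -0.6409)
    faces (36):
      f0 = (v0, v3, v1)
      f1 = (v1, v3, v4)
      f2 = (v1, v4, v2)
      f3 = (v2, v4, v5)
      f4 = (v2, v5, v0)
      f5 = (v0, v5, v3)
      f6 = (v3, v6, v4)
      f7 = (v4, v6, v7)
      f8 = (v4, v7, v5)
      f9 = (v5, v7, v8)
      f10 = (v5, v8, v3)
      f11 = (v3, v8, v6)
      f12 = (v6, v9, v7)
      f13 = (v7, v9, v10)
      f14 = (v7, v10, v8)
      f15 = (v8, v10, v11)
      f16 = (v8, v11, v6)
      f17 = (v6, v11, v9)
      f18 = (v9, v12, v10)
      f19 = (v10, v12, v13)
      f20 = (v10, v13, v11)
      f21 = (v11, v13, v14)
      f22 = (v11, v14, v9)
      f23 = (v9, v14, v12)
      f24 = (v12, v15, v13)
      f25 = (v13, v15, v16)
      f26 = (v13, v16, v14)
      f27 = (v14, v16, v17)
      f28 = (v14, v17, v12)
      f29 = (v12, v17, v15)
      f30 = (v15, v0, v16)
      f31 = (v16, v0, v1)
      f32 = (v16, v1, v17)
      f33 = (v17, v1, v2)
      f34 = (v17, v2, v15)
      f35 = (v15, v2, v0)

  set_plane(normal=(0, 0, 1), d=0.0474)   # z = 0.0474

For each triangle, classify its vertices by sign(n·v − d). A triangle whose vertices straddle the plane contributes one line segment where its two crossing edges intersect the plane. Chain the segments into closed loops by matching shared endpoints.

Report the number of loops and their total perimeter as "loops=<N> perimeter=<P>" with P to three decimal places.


loops=2 perimeter=28.487

Straddling triangles (24 of 36):
  (v0,v3,v1) [--+] → (1.51273, 2.38187, 0.0474)–(2.88791, 0, 0.0474)  len=2.7503
  (v1,v3,v4) [+-+] → (1.51273, 2.38187, 0.0474)–(1.44395, 2.501, 0.0474)  len=0.1376
  (v1,v4,v2) [++-] → (1.36061, 0.864966, 0.0474)–(1.86, 0, 0.0474)  len=0.9988
  (v2,v4,v5) [-+-] → (1.36061, 0.864966, 0.0474)–(0.93, 1.6108, 0.0474)  len=0.8612
  (v3,v6,v4) [--+] → (-1.30639, 2.501, 0.0474)–(1.44395, 2.501, 0.0474)  len=2.7503
  (v4,v6,v7) [+-+] → (-1.30639, 2.501, 0.0474)–(-1.44395, 2.501, 0.0474)  len=0.1376
  (v4,v7,v5) [++-] → (-0.0687814, 1.6108, 0.0474)–(0.93, 1.6108, 0.0474)  len=0.9988
  (v5,v7,v8) [-+-] → (-0.0687814, 1.6108, 0.0474)–(-0.93, 1.6108, 0.0474)  len=0.8612
  (v6,v9,v7) [--+] → (-2.81912, 0.119132, 0.0474)–(-1.44395, 2.501, 0.0474)  len=2.7503
  (v7,v9,v10) [+-+] → (-2.81912, 0.119132, 0.0474)–(-2.88791, 0, 0.0474)  len=0.1376
  (v7,v10,v8) [++-] → (-1.42939, 0.745834, 0.0474)–(-0.93, 1.6108, 0.0474)  len=0.9988
  (v8,v10,v11) [-+-] → (-1.42939, 0.745834, 0.0474)–(-1.86, 0, 0.0474)  len=0.8612
  (v9,v12,v10) [--+] → (-1.51273, -2.38187, 0.0474)–(-2.88791, 0, 0.0474)  len=2.7503
  (v10,v12,v13) [+-+] → (-1.51273, -2.38187, 0.0474)–(-1.44395, -2.501, 0.0474)  len=0.1376
  (v10,v13,v11) [++-] → (-1.36061, -0.864966, 0.0474)–(-1.86, 0, 0.0474)  len=0.9988
  (v11,v13,v14) [-+-] → (-1.36061, -0.864966, 0.0474)–(-0.93, -1.6108, 0.0474)  len=0.8612
  (v12,v15,v13) [--+] → (1.30639, -2.501, 0.0474)–(-1.44395, -2.501, 0.0474)  len=2.7503
  (v13,v15,v16) [+-+] → (1.30639, -2.501, 0.0474)–(1.44395, -2.501, 0.0474)  len=0.1376
  (v13,v16,v14) [++-] → (0.0687814, -1.6108, 0.0474)–(-0.93, -1.6108, 0.0474)  len=0.9988
  (v14,v16,v17) [-+-] → (0.0687814, -1.6108, 0.0474)–(0.93, -1.6108, 0.0474)  len=0.8612
  (v15,v0,v16) [--+] → (2.81912, -0.119132, 0.0474)–(1.44395, -2.501, 0.0474)  len=2.7503
  (v16,v0,v1) [+-+] → (2.81912, -0.119132, 0.0474)–(2.88791, 0, 0.0474)  len=0.1376
  (v16,v1,v17) [++-] → (1.42939, -0.745834, 0.0474)–(0.93, -1.6108, 0.0474)  len=0.9988
  (v17,v1,v2) [-+-] → (1.42939, -0.745834, 0.0474)–(1.86, 0, 0.0474)  len=0.8612

Chained into 2 loop(s):
  loop 1: 12 segments, perimeter = 17.3274
  loop 2: 12 segments, perimeter = 11.1600
Total perimeter = 28.487


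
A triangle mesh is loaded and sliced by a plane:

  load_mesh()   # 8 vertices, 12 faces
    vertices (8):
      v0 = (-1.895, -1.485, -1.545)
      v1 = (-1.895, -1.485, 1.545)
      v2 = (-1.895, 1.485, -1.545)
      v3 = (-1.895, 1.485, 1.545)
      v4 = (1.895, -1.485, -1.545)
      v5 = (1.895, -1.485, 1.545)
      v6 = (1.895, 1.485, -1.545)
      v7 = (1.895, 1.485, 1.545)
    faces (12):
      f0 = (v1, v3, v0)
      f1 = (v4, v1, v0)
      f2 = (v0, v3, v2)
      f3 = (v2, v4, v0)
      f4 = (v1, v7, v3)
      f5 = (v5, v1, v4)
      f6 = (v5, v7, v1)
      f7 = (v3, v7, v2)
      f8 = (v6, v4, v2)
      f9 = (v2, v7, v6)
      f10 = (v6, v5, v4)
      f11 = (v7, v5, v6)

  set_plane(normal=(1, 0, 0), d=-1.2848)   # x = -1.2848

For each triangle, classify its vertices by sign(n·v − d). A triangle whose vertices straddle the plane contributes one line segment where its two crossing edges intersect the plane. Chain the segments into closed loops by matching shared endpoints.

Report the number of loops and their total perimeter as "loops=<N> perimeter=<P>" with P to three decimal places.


loops=1 perimeter=12.120

Straddling triangles (8 of 12):
  (v4,v1,v0) [+--] → (-1.2848, -1.485, 1.0475)–(-1.2848, -1.485, -1.545)  len=2.5925
  (v2,v4,v0) [-+-] → (-1.2848, 1.00682, -1.545)–(-1.2848, -1.485, -1.545)  len=2.4918
  (v1,v7,v3) [-+-] → (-1.2848, -1.00682, 1.545)–(-1.2848, 1.485, 1.545)  len=2.4918
  (v5,v1,v4) [+-+] → (-1.2848, -1.485, 1.545)–(-1.2848, -1.485, 1.0475)  len=0.4975
  (v5,v7,v1) [++-] → (-1.2848, -1.00682, 1.545)–(-1.2848, -1.485, 1.545)  len=0.4782
  (v3,v7,v2) [-+-] → (-1.2848, 1.485, 1.545)–(-1.2848, 1.485, -1.0475)  len=2.5925
  (v6,v4,v2) [++-] → (-1.2848, 1.00682, -1.545)–(-1.2848, 1.485, -1.545)  len=0.4782
  (v2,v7,v6) [-++] → (-1.2848, 1.485, -1.0475)–(-1.2848, 1.485, -1.545)  len=0.4975

Chained into 1 loop(s):
  loop 1: 8 segments, perimeter = 12.1200
Total perimeter = 12.120


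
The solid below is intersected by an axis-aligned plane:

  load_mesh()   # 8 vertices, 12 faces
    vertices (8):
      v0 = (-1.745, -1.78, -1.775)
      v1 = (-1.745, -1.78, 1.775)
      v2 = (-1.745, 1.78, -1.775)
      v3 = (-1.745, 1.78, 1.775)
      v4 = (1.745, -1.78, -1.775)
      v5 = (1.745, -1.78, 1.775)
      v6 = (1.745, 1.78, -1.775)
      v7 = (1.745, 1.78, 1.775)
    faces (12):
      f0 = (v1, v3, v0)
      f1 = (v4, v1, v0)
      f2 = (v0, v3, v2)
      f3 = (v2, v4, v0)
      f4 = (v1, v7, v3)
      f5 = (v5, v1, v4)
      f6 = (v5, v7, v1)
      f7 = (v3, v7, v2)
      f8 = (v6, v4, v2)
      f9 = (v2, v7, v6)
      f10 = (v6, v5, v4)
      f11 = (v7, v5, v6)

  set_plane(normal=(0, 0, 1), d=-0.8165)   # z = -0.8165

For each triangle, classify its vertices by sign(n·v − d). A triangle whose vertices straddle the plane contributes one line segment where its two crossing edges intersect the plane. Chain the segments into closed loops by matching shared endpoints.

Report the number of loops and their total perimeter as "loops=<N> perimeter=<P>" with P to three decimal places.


loops=1 perimeter=14.100

Straddling triangles (8 of 12):
  (v1,v3,v0) [++-] → (-1.745, -0.8188, -0.8165)–(-1.745, -1.78, -0.8165)  len=0.9612
  (v4,v1,v0) [-+-] → (0.8027, -1.78, -0.8165)–(-1.745, -1.78, -0.8165)  len=2.5477
  (v0,v3,v2) [-+-] → (-1.745, -0.8188, -0.8165)–(-1.745, 1.78, -0.8165)  len=2.5988
  (v5,v1,v4) [++-] → (0.8027, -1.78, -0.8165)–(1.745, -1.78, -0.8165)  len=0.9423
  (v3,v7,v2) [++-] → (-0.8027, 1.78, -0.8165)–(-1.745, 1.78, -0.8165)  len=0.9423
  (v2,v7,v6) [-+-] → (-0.8027, 1.78, -0.8165)–(1.745, 1.78, -0.8165)  len=2.5477
  (v6,v5,v4) [-+-] → (1.745, 0.8188, -0.8165)–(1.745, -1.78, -0.8165)  len=2.5988
  (v7,v5,v6) [++-] → (1.745, 0.8188, -0.8165)–(1.745, 1.78, -0.8165)  len=0.9612

Chained into 1 loop(s):
  loop 1: 8 segments, perimeter = 14.1000
Total perimeter = 14.100


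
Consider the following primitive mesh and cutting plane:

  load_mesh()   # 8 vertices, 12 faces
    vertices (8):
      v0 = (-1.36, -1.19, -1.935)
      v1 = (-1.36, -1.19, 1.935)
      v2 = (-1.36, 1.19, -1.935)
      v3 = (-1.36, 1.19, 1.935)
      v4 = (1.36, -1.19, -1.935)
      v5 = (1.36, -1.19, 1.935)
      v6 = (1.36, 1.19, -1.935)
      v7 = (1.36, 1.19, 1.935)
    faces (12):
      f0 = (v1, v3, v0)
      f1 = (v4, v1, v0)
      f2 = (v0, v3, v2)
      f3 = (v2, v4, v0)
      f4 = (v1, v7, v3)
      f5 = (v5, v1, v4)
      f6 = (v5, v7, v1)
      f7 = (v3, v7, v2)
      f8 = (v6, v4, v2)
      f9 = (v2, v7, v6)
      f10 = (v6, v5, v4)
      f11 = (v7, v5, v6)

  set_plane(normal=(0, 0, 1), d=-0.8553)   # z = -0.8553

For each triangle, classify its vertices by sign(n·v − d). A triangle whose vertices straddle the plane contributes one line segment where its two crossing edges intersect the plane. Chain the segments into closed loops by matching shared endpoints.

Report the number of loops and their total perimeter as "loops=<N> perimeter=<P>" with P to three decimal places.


Straddling triangles (8 of 12):
  (v1,v3,v0) [++-] → (-1.36, -0.525998, -0.8553)–(-1.36, -1.19, -0.8553)  len=0.6640
  (v4,v1,v0) [-+-] → (0.601141, -1.19, -0.8553)–(-1.36, -1.19, -0.8553)  len=1.9611
  (v0,v3,v2) [-+-] → (-1.36, -0.525998, -0.8553)–(-1.36, 1.19, -0.8553)  len=1.7160
  (v5,v1,v4) [++-] → (0.601141, -1.19, -0.8553)–(1.36, -1.19, -0.8553)  len=0.7589
  (v3,v7,v2) [++-] → (-0.601141, 1.19, -0.8553)–(-1.36, 1.19, -0.8553)  len=0.7589
  (v2,v7,v6) [-+-] → (-0.601141, 1.19, -0.8553)–(1.36, 1.19, -0.8553)  len=1.9611
  (v6,v5,v4) [-+-] → (1.36, 0.525998, -0.8553)–(1.36, -1.19, -0.8553)  len=1.7160
  (v7,v5,v6) [++-] → (1.36, 0.525998, -0.8553)–(1.36, 1.19, -0.8553)  len=0.6640

Chained into 1 loop(s):
  loop 1: 8 segments, perimeter = 10.2000
Total perimeter = 10.200

loops=1 perimeter=10.200
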